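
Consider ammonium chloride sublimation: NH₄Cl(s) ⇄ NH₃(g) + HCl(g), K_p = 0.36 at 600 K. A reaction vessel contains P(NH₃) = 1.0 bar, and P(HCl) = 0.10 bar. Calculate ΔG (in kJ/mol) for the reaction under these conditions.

(NH₄Cl is a pure solid — omitted from Q_p.)
Q_p = P(NH₃)·P(HCl) = (1.0)·(0.10) = 0.100
ΔG = RT ln(Q_p/K_p) = (8.314 J mol⁻¹ K⁻¹)(600 K) × ln(0.100/0.36)
   = (4.988 kJ/mol)(-1.281) = -6.39 kJ/mol
ΔG < 0, so the forward reaction is spontaneous (proceeds forward).

ΔG = -6.39 kJ/mol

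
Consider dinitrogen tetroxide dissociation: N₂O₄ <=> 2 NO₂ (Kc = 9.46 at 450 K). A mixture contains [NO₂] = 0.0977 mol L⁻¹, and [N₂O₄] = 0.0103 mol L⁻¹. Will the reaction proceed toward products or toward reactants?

toward products

Qc = [NO₂]² / [N₂O₄] = (0.0977)² / (0.0103) = 0.927
Qc = 0.927 < Kc = 9.46, so the forward reaction proceeds.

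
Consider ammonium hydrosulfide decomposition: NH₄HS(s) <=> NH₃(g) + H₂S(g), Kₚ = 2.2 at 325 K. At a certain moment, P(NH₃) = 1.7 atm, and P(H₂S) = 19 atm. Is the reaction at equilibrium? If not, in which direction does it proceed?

(NH₄HS is a pure solid — omitted from Qₚ.)
Qₚ = P(NH₃)·P(H₂S) = (1.7)·(19) = 32
Qₚ = 32 > Kₚ = 2.2, so the reverse reaction proceeds.

in the reverse direction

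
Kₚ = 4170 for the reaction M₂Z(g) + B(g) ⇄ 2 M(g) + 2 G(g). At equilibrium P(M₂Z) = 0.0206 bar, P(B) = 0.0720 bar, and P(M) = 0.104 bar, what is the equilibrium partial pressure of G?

P(G) = 23.9 bar

At equilibrium, Kₚ = P(M)²·P(G)² / (P(M₂Z)·P(B)) = 4170.
(0.104)²·(P(G))² / ((0.0206)·(0.0720)) = 4170
P(G)² = 572 ⇒ P(G) = 23.9 bar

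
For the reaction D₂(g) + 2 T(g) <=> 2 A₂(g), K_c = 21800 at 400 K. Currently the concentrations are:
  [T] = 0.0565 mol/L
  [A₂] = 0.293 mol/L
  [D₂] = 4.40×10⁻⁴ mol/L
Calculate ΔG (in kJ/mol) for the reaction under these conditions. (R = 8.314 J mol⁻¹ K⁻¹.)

Q_c = [A₂]² / ([D₂]·[T]²) = (0.293)² / ((4.40×10⁻⁴)·(0.0565)²) = 61100
ΔG = RT ln(Q_c/K_c) = (8.314 J mol⁻¹ K⁻¹)(400 K) × ln(61100/21800)
   = (3.326 kJ/mol)(1.031) = 3.43 kJ/mol
ΔG > 0, so the forward reaction is non-spontaneous (proceeds in reverse).

ΔG = 3.43 kJ/mol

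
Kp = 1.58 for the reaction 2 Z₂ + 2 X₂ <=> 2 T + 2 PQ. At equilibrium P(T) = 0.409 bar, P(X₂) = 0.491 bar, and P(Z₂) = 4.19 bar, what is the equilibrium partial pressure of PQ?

At equilibrium, Kp = P(T)²·P(PQ)² / (P(Z₂)²·P(X₂)²) = 1.58.
(0.409)²·(P(PQ))² / ((4.19)²·(0.491)²) = 1.58
P(PQ)² = 40.0 ⇒ P(PQ) = 6.32 bar

P(PQ) = 6.32 bar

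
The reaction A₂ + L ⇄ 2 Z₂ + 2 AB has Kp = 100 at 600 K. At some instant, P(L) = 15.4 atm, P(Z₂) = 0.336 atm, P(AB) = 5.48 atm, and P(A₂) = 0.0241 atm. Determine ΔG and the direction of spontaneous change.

Qp = P(Z₂)²·P(AB)² / (P(A₂)·P(L)) = (0.336)²·(5.48)² / ((0.0241)·(15.4)) = 9.13
ΔG = RT ln(Qp/Kp) = (8.314 J mol⁻¹ K⁻¹)(600 K) × ln(9.13/100)
   = (4.988 kJ/mol)(-2.394) = -11.9 kJ/mol
ΔG < 0, so the forward reaction is spontaneous (proceeds forward).

ΔG = -11.9 kJ/mol; the forward reaction is spontaneous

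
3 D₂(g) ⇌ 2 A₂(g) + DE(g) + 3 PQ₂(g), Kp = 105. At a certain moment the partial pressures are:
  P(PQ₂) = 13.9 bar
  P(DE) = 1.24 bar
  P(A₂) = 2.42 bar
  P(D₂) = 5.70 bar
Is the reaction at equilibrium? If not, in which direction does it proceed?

no net change (already at equilibrium)

Qp = P(A₂)²·P(DE)·P(PQ₂)³ / P(D₂)³ = (2.42)²·(1.24)·(13.9)³ / (5.70)³ = 105
Qp = 105 = Kp, so the system is already at equilibrium.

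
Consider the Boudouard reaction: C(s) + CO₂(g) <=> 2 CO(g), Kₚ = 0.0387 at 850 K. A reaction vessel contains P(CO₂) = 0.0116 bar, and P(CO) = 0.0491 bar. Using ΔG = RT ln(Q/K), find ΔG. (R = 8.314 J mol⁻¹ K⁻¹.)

ΔG = 11.9 kJ/mol

(C is a pure solid — omitted from Qₚ.)
Qₚ = P(CO)² / P(CO₂) = (0.0491)² / (0.0116) = 0.208
ΔG = RT ln(Qₚ/Kₚ) = (8.314 J mol⁻¹ K⁻¹)(850 K) × ln(0.208/0.0387)
   = (7.067 kJ/mol)(1.682) = 11.9 kJ/mol
ΔG > 0, so the forward reaction is non-spontaneous (proceeds in reverse).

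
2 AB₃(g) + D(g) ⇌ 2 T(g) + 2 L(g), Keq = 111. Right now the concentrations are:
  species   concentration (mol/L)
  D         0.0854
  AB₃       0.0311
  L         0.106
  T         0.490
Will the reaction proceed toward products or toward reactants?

in the forward direction

Q = [T]²·[L]² / ([AB₃]²·[D]) = (0.490)²·(0.106)² / ((0.0311)²·(0.0854)) = 32.7
Q = 32.7 < Keq = 111, so the forward reaction proceeds.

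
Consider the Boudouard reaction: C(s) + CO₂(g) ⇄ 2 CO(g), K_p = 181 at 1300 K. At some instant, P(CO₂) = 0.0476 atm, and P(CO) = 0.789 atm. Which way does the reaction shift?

(C is a pure solid — omitted from Q_p.)
Q_p = P(CO)² / P(CO₂) = (0.789)² / (0.0476) = 13.1
Q_p = 13.1 < K_p = 181, so the forward reaction proceeds.

in the forward direction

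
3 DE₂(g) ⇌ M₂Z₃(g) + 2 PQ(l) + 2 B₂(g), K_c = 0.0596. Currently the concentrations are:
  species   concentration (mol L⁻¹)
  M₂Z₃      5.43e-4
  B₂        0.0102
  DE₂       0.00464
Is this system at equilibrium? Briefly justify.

no; Q > K, reaction proceeds in reverse

(PQ is a pure liquid — omitted from Q_c.)
Q_c = [M₂Z₃]·[B₂]² / [DE₂]³ = (5.43e-4)·(0.0102)² / (0.00464)³ = 0.566
Q_c = 0.566 > K_c = 0.0596: net reverse reaction.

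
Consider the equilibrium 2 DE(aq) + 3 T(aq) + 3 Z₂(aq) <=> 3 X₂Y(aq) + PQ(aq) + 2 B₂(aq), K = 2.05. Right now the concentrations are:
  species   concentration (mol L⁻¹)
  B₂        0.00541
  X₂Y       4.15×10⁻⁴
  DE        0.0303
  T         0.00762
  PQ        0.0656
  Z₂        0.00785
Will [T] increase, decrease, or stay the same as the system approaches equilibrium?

decrease

Q = [X₂Y]³·[PQ]·[B₂]² / ([DE]²·[T]³·[Z₂]³) = (4.15×10⁻⁴)³·(0.0656)·(0.00541)² / ((0.0303)²·(0.00762)³·(0.00785)³) = 0.698
Q = 0.698 < K = 2.05: net forward reaction.
T is a reactant, so it decreases.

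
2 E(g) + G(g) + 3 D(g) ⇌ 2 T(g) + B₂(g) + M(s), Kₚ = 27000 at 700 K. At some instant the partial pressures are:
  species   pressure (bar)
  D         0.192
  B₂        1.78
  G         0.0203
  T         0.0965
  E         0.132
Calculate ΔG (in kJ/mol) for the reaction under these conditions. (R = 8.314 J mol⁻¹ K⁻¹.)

ΔG = -8.18 kJ/mol

(M is a pure solid — omitted from Qₚ.)
Qₚ = P(T)²·P(B₂) / (P(E)²·P(G)·P(D)³) = (0.0965)²·(1.78) / ((0.132)²·(0.0203)·(0.192)³) = 6620
ΔG = RT ln(Qₚ/Kₚ) = (8.314 J mol⁻¹ K⁻¹)(700 K) × ln(6620/27000)
   = (5.820 kJ/mol)(-1.406) = -8.18 kJ/mol
ΔG < 0, so the forward reaction is spontaneous (proceeds forward).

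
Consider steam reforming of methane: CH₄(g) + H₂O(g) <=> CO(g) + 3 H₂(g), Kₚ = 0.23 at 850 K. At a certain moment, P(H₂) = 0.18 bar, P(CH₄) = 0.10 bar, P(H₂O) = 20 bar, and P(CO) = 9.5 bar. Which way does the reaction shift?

to the right

Qₚ = P(CO)·P(H₂)³ / (P(CH₄)·P(H₂O)) = (9.5)·(0.18)³ / ((0.10)·(20)) = 0.028
Qₚ = 0.028 < Kₚ = 0.23, so the forward reaction proceeds.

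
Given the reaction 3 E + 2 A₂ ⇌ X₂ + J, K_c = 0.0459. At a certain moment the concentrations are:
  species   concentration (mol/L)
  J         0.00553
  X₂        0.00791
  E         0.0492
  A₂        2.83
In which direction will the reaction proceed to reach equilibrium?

Q_c = [X₂]·[J] / ([E]³·[A₂]²) = (0.00791)·(0.00553) / ((0.0492)³·(2.83)²) = 0.0459
Q_c = 0.0459 = K_c, so the system is already at equilibrium.

no net change (already at equilibrium)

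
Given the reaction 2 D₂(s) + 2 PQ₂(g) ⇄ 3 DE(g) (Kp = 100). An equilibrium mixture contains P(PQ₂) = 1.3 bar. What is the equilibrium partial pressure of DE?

(D₂ is a pure solid — omitted from Kp.)
At equilibrium, Kp = P(DE)³ / P(PQ₂)² = 100.
(P(DE))³ / (1.3)² = 100
P(DE)³ = 169 ⇒ P(DE) = 5.5 bar

P(DE) = 5.5 bar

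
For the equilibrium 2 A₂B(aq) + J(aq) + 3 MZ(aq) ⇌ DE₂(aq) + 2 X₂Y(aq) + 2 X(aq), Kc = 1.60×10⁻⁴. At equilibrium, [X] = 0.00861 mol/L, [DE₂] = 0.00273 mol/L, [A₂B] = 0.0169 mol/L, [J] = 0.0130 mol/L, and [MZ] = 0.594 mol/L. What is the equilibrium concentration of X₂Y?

At equilibrium, Kc = [DE₂]·[X₂Y]²·[X]² / ([A₂B]²·[J]·[MZ]³) = 1.60×10⁻⁴.
(0.00273)·([X₂Y])²·(0.00861)² / ((0.0169)²·(0.0130)·(0.594)³) = 1.60×10⁻⁴
[X₂Y]² = 6.15×10⁻⁴ ⇒ [X₂Y] = 0.0248 mol/L

[X₂Y] = 0.0248 mol/L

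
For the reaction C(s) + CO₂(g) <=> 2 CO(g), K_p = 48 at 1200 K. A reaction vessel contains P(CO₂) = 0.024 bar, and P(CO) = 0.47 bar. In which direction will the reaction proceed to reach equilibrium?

to the right

(C is a pure solid — omitted from Q_p.)
Q_p = P(CO)² / P(CO₂) = (0.47)² / (0.024) = 9.2
Q_p = 9.2 < K_p = 48, so the forward reaction proceeds.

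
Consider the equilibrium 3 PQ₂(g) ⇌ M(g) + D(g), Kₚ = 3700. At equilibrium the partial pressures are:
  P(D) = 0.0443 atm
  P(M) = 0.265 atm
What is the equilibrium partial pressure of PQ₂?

At equilibrium, Kₚ = P(M)·P(D) / P(PQ₂)³ = 3700.
(0.265)·(0.0443) / (P(PQ₂))³ = 3700
P(PQ₂)³ = 3.17×10⁻⁶ ⇒ P(PQ₂) = 0.0147 atm

P(PQ₂) = 0.0147 atm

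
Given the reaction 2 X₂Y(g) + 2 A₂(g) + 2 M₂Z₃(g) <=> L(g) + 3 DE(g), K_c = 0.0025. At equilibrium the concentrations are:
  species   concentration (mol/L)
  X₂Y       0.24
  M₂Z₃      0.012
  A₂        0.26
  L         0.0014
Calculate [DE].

At equilibrium, K_c = [L]·[DE]³ / ([X₂Y]²·[A₂]²·[M₂Z₃]²) = 0.0025.
(0.0014)·([DE])³ / ((0.24)²·(0.26)²·(0.012)²) = 0.0025
[DE]³ = 1.00×10⁻⁶ ⇒ [DE] = 0.010 mol/L

[DE] = 0.010 mol/L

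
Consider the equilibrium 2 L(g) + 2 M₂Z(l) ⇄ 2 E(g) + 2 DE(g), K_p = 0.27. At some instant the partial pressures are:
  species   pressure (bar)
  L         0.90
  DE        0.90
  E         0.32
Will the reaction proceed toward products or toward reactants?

(M₂Z is a pure liquid — omitted from Q_p.)
Q_p = P(E)²·P(DE)² / P(L)² = (0.32)²·(0.90)² / (0.90)² = 0.10
Q_p = 0.10 < K_p = 0.27, so the forward reaction proceeds.

forward (toward products)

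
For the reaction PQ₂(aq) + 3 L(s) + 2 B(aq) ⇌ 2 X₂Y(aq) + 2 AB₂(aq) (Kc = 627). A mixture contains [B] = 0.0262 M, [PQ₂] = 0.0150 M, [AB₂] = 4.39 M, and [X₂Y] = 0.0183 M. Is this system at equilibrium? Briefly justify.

(L is a pure solid — omitted from Qc.)
Qc = [X₂Y]²·[AB₂]² / ([PQ₂]·[B]²) = (0.0183)²·(4.39)² / ((0.0150)·(0.0262)²) = 627
Qc = 627 = Kc; the system is at equilibrium.

yes, at equilibrium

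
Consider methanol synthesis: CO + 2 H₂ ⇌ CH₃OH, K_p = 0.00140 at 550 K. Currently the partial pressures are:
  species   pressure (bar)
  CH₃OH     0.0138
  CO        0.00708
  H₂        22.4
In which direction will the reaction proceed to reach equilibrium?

Q_p = P(CH₃OH) / (P(CO)·P(H₂)²) = (0.0138) / ((0.00708)·(22.4)²) = 0.00388
Q_p = 0.00388 > K_p = 0.00140, so the reverse reaction proceeds.

to the left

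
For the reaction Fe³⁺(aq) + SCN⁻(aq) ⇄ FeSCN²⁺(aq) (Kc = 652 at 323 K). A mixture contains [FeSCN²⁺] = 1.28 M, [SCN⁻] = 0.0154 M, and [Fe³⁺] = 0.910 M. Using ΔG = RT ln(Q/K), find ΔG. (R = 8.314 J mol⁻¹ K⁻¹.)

ΔG = -5.28 kJ/mol

Qc = [FeSCN²⁺] / ([Fe³⁺]·[SCN⁻]) = (1.28) / ((0.910)·(0.0154)) = 91.3
ΔG = RT ln(Qc/Kc) = (8.314 J mol⁻¹ K⁻¹)(323 K) × ln(91.3/652)
   = (2.685 kJ/mol)(-1.966) = -5.28 kJ/mol
ΔG < 0, so the forward reaction is spontaneous (proceeds forward).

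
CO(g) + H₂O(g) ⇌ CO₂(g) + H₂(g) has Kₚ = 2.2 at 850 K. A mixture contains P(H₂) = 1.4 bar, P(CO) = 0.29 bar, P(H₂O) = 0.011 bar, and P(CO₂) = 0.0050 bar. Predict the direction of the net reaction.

Qₚ = P(CO₂)·P(H₂) / (P(CO)·P(H₂O)) = (0.0050)·(1.4) / ((0.29)·(0.011)) = 2.2
Qₚ = 2.2 = Kₚ, so the system is already at equilibrium.

neither direction; the system is at equilibrium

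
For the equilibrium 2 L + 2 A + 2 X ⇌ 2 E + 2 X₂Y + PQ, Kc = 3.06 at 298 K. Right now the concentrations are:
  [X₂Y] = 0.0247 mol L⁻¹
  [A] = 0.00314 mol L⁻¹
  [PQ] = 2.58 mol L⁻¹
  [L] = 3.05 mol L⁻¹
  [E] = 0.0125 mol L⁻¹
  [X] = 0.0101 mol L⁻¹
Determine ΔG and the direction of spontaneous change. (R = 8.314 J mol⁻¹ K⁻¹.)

Qc = [E]²·[X₂Y]²·[PQ] / ([L]²·[A]²·[X]²) = (0.0125)²·(0.0247)²·(2.58) / ((3.05)²·(0.00314)²·(0.0101)²) = 26.3
ΔG = RT ln(Qc/Kc) = (8.314 J mol⁻¹ K⁻¹)(298 K) × ln(26.3/3.06)
   = (2.478 kJ/mol)(2.151) = 5.33 kJ/mol
ΔG > 0, so the forward reaction is non-spontaneous (proceeds in reverse).

ΔG = 5.33 kJ/mol; the forward reaction is non-spontaneous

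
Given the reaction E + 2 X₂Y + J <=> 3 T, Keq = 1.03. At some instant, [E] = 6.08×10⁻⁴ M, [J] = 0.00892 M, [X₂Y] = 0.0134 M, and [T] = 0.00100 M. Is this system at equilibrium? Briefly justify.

yes, at equilibrium

Q = [T]³ / ([E]·[X₂Y]²·[J]) = (0.00100)³ / ((6.08×10⁻⁴)·(0.0134)²·(0.00892)) = 1.03
Q = 1.03 = Keq; the system is at equilibrium.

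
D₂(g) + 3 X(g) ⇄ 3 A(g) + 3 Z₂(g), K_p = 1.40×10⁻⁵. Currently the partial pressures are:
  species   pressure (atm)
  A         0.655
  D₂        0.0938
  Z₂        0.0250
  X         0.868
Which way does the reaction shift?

to the left

Q_p = P(A)³·P(Z₂)³ / (P(D₂)·P(X)³) = (0.655)³·(0.0250)³ / ((0.0938)·(0.868)³) = 7.16×10⁻⁵
Q_p = 7.16×10⁻⁵ > K_p = 1.40×10⁻⁵, so the reverse reaction proceeds.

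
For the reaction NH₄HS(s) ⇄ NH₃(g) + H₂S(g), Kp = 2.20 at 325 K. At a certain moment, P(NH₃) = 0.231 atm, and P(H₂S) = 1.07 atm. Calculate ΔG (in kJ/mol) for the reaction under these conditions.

(NH₄HS is a pure solid — omitted from Qp.)
Qp = P(NH₃)·P(H₂S) = (0.231)·(1.07) = 0.247
ΔG = RT ln(Qp/Kp) = (8.314 J mol⁻¹ K⁻¹)(325 K) × ln(0.247/2.20)
   = (2.702 kJ/mol)(-2.187) = -5.91 kJ/mol
ΔG < 0, so the forward reaction is spontaneous (proceeds forward).

ΔG = -5.91 kJ/mol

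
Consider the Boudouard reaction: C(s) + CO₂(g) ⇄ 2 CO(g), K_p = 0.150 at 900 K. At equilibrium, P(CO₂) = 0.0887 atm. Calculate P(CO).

P(CO) = 0.115 atm

(C is a pure solid — omitted from K_p.)
At equilibrium, K_p = P(CO)² / P(CO₂) = 0.150.
(P(CO))² / (0.0887) = 0.150
P(CO)² = 0.0133 ⇒ P(CO) = 0.115 atm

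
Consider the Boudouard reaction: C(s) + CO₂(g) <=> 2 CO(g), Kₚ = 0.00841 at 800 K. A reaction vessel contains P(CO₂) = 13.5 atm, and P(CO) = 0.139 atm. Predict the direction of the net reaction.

in the forward direction

(C is a pure solid — omitted from Qₚ.)
Qₚ = P(CO)² / P(CO₂) = (0.139)² / (13.5) = 0.00143
Qₚ = 0.00143 < Kₚ = 0.00841, so the forward reaction proceeds.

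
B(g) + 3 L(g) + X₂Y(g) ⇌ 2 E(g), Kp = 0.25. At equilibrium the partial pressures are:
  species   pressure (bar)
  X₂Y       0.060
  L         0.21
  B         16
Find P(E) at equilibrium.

At equilibrium, Kp = P(E)² / (P(B)·P(L)³·P(X₂Y)) = 0.25.
(P(E))² / ((16)·(0.21)³·(0.060)) = 0.25
P(E)² = 0.00222 ⇒ P(E) = 0.047 bar

P(E) = 0.047 bar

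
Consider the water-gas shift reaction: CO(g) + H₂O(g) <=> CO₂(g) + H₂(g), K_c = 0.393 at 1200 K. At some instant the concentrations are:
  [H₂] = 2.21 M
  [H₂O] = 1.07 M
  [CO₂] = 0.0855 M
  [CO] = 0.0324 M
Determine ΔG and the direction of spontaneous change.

Q_c = [CO₂]·[H₂] / ([CO]·[H₂O]) = (0.0855)·(2.21) / ((0.0324)·(1.07)) = 5.45
ΔG = RT ln(Q_c/K_c) = (8.314 J mol⁻¹ K⁻¹)(1200 K) × ln(5.45/0.393)
   = (9.977 kJ/mol)(2.630) = 26.2 kJ/mol
ΔG > 0, so the forward reaction is non-spontaneous (proceeds in reverse).

ΔG = 26.2 kJ/mol; the forward reaction is non-spontaneous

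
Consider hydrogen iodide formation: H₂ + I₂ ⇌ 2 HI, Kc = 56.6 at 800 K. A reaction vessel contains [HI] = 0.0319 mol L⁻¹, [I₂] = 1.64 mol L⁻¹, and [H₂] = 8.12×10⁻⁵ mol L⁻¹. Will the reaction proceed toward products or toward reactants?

to the right

Qc = [HI]² / ([H₂]·[I₂]) = (0.0319)² / ((8.12×10⁻⁵)·(1.64)) = 7.64
Qc = 7.64 < Kc = 56.6, so the forward reaction proceeds.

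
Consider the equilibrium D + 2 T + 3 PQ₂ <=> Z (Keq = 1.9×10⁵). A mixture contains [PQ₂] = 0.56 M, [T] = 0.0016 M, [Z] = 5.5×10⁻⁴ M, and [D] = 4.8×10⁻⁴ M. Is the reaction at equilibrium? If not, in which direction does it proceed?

in the reverse direction

Q = [Z] / ([D]·[T]²·[PQ₂]³) = (5.5×10⁻⁴) / ((4.8×10⁻⁴)·(0.0016)²·(0.56)³) = 2.5×10⁶
Q = 2.5×10⁶ > Keq = 1.9×10⁵, so the reverse reaction proceeds.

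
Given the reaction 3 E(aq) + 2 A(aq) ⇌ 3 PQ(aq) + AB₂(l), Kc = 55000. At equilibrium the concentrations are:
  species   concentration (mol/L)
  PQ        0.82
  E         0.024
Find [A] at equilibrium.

(AB₂ is a pure liquid — omitted from Kc.)
At equilibrium, Kc = [PQ]³ / ([E]³·[A]²) = 55000.
(0.82)³ / ((0.024)³·([A])²) = 55000
[A]² = 0.725 ⇒ [A] = 0.85 mol/L

[A] = 0.85 mol/L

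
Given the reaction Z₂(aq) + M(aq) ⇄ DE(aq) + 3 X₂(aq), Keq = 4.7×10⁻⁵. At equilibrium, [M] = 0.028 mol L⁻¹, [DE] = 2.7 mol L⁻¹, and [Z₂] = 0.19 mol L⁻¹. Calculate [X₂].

[X₂] = 0.0045 mol L⁻¹

At equilibrium, Keq = [DE]·[X₂]³ / ([Z₂]·[M]) = 4.7×10⁻⁵.
(2.7)·([X₂])³ / ((0.19)·(0.028)) = 4.7×10⁻⁵
[X₂]³ = 9.26×10⁻⁸ ⇒ [X₂] = 0.0045 mol L⁻¹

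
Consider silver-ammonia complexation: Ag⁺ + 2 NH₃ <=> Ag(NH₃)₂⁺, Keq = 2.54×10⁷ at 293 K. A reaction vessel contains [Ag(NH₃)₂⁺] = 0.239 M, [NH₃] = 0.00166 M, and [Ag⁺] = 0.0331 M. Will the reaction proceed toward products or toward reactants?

to the right

Q = [Ag(NH₃)₂⁺] / ([Ag⁺]·[NH₃]²) = (0.239) / ((0.0331)·(0.00166)²) = 2.62×10⁶
Q = 2.62×10⁶ < Keq = 2.54×10⁷, so the forward reaction proceeds.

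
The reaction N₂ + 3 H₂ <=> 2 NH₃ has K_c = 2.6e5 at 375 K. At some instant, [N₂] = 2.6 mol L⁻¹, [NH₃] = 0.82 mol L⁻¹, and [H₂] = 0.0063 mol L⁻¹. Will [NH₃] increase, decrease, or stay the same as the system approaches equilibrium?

decrease

Q_c = [NH₃]² / ([N₂]·[H₂]³) = (0.82)² / ((2.6)·(0.0063)³) = 1.0e6
Q_c = 1.0e6 > K_c = 2.6e5: net reverse reaction.
NH₃ is a product, so it decreases.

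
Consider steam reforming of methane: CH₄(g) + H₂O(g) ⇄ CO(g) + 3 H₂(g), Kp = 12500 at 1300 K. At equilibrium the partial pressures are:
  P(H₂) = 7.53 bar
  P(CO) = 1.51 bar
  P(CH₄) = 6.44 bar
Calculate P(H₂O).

P(H₂O) = 0.00801 bar

At equilibrium, Kp = P(CO)·P(H₂)³ / (P(CH₄)·P(H₂O)) = 12500.
(1.51)·(7.53)³ / ((6.44)·(P(H₂O))) = 12500
P(H₂O) = 0.00801 bar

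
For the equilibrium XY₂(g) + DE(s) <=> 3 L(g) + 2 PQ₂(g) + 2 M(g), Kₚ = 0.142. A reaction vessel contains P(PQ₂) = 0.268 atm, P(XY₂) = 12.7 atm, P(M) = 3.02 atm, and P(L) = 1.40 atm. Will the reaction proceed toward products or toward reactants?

at equilibrium

(DE is a pure solid — omitted from Qₚ.)
Qₚ = P(L)³·P(PQ₂)²·P(M)² / P(XY₂) = (1.40)³·(0.268)²·(3.02)² / (12.7) = 0.142
Qₚ = 0.142 = Kₚ, so the system is already at equilibrium.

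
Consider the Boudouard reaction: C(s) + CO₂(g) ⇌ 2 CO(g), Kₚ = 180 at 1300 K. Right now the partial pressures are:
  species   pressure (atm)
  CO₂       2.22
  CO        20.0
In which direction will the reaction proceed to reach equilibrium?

neither direction; the system is at equilibrium

(C is a pure solid — omitted from Qₚ.)
Qₚ = P(CO)² / P(CO₂) = (20.0)² / (2.22) = 180
Qₚ = 180 = Kₚ, so the system is already at equilibrium.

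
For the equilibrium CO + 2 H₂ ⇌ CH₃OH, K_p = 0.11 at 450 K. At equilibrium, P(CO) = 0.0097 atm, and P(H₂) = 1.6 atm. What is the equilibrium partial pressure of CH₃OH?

P(CH₃OH) = 0.0027 atm

At equilibrium, K_p = P(CH₃OH) / (P(CO)·P(H₂)²) = 0.11.
(P(CH₃OH)) / ((0.0097)·(1.6)²) = 0.11
P(CH₃OH) = 0.00273 = 0.0027 atm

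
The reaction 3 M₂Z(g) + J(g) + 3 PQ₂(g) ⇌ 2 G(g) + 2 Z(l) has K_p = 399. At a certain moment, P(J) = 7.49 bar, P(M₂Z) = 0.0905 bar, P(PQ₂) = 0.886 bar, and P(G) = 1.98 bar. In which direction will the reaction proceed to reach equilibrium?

(Z is a pure liquid — omitted from Q_p.)
Q_p = P(G)² / (P(M₂Z)³·P(J)·P(PQ₂)³) = (1.98)² / ((0.0905)³·(7.49)·(0.886)³) = 1020
Q_p = 1020 > K_p = 399, so the reverse reaction proceeds.

toward reactants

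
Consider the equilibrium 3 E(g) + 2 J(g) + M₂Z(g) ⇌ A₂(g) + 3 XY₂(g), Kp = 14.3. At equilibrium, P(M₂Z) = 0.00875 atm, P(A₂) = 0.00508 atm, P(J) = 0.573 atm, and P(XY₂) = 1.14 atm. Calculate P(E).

P(E) = 0.568 atm

At equilibrium, Kp = P(A₂)·P(XY₂)³ / (P(E)³·P(J)²·P(M₂Z)) = 14.3.
(0.00508)·(1.14)³ / ((P(E))³·(0.573)²·(0.00875)) = 14.3
P(E)³ = 0.183 ⇒ P(E) = 0.568 atm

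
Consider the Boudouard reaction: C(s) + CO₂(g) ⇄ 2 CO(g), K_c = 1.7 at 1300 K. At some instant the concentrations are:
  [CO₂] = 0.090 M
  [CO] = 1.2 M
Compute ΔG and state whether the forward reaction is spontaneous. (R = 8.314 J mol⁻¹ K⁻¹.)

(C is a pure solid — omitted from Q_c.)
Q_c = [CO]² / [CO₂] = (1.2)² / (0.090) = 16.0
ΔG = RT ln(Q_c/K_c) = (8.314 J mol⁻¹ K⁻¹)(1300 K) × ln(16.0/1.7)
   = (10.81 kJ/mol)(2.242) = 24.2 kJ/mol
ΔG > 0, so the forward reaction is non-spontaneous (proceeds in reverse).

ΔG = 24.2 kJ/mol; the forward reaction is non-spontaneous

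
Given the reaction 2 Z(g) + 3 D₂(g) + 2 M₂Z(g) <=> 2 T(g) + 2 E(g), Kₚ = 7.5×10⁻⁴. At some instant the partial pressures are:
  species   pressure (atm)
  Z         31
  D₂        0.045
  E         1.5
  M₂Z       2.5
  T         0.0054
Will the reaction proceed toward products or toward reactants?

Qₚ = P(T)²·P(E)² / (P(Z)²·P(D₂)³·P(M₂Z)²) = (0.0054)²·(1.5)² / ((31)²·(0.045)³·(2.5)²) = 1.2×10⁻⁴
Qₚ = 1.2×10⁻⁴ < Kₚ = 7.5×10⁻⁴, so the forward reaction proceeds.

forward (toward products)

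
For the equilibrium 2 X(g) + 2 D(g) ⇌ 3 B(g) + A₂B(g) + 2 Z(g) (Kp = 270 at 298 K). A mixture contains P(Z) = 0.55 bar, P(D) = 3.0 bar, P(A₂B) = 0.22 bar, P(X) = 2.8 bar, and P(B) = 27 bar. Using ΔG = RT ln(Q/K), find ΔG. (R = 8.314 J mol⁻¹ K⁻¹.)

ΔG = -6.63 kJ/mol

Qp = P(B)³·P(A₂B)·P(Z)² / (P(X)²·P(D)²) = (27)³·(0.22)·(0.55)² / ((2.8)²·(3.0)²) = 18.6
ΔG = RT ln(Qp/Kp) = (8.314 J mol⁻¹ K⁻¹)(298 K) × ln(18.6/270)
   = (2.478 kJ/mol)(-2.675) = -6.63 kJ/mol
ΔG < 0, so the forward reaction is spontaneous (proceeds forward).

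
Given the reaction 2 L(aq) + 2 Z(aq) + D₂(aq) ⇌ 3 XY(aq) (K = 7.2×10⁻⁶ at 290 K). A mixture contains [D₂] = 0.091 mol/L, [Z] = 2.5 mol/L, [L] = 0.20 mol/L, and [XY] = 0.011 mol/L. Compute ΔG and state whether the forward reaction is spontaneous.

ΔG = 5.05 kJ/mol; the forward reaction is non-spontaneous

Q = [XY]³ / ([L]²·[Z]²·[D₂]) = (0.011)³ / ((0.20)²·(2.5)²·(0.091)) = 5.85×10⁻⁵
ΔG = RT ln(Q/K) = (8.314 J mol⁻¹ K⁻¹)(290 K) × ln(5.85×10⁻⁵/7.2×10⁻⁶)
   = (2.411 kJ/mol)(2.095) = 5.05 kJ/mol
ΔG > 0, so the forward reaction is non-spontaneous (proceeds in reverse).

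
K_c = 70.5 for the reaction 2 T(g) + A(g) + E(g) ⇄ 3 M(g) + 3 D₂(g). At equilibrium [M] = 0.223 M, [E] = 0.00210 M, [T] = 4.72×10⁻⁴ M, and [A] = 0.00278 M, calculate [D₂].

At equilibrium, K_c = [M]³·[D₂]³ / ([T]²·[A]·[E]) = 70.5.
(0.223)³·([D₂])³ / ((4.72×10⁻⁴)²·(0.00278)·(0.00210)) = 70.5
[D₂]³ = 8.27×10⁻⁹ ⇒ [D₂] = 0.00202 M

[D₂] = 0.00202 M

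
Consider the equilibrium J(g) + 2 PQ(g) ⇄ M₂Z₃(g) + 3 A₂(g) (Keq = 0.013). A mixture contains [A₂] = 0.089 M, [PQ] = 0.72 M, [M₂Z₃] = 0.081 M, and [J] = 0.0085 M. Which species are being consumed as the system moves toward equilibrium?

none (at equilibrium)

Q = [M₂Z₃]·[A₂]³ / ([J]·[PQ]²) = (0.081)·(0.089)³ / ((0.0085)·(0.72)²) = 0.013
Q = 0.013 = Keq; the system is at equilibrium.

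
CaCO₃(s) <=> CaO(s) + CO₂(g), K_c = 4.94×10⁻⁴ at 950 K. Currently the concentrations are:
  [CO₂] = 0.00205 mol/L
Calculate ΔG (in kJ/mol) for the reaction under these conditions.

ΔG = 11.2 kJ/mol

(CaCO₃, CaO are pure solids — omitted from Q_c.)
Q_c = [CO₂] = 0.00205
ΔG = RT ln(Q_c/K_c) = (8.314 J mol⁻¹ K⁻¹)(950 K) × ln(0.00205/4.94×10⁻⁴)
   = (7.898 kJ/mol)(1.423) = 11.2 kJ/mol
ΔG > 0, so the forward reaction is non-spontaneous (proceeds in reverse).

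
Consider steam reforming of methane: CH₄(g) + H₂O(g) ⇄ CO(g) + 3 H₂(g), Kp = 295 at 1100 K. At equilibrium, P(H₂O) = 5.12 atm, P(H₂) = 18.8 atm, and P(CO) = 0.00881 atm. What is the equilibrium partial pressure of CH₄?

At equilibrium, Kp = P(CO)·P(H₂)³ / (P(CH₄)·P(H₂O)) = 295.
(0.00881)·(18.8)³ / ((P(CH₄))·(5.12)) = 295
P(CH₄) = 0.0388 atm

P(CH₄) = 0.0388 atm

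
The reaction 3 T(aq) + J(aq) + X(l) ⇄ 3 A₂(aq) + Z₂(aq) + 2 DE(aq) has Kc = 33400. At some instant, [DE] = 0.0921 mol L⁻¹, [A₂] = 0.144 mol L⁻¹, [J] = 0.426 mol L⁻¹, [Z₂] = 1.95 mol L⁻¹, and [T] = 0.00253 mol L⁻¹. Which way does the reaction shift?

in the forward direction

(X is a pure liquid — omitted from Qc.)
Qc = [A₂]³·[Z₂]·[DE]² / ([T]³·[J]) = (0.144)³·(1.95)·(0.0921)² / ((0.00253)³·(0.426)) = 7160
Qc = 7160 < Kc = 33400, so the forward reaction proceeds.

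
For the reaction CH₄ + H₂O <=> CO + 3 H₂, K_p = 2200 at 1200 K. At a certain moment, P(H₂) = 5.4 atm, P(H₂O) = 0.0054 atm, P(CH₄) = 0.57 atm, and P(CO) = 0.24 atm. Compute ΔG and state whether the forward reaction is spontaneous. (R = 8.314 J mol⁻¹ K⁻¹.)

ΔG = 17.2 kJ/mol; the forward reaction is non-spontaneous

Q_p = P(CO)·P(H₂)³ / (P(CH₄)·P(H₂O)) = (0.24)·(5.4)³ / ((0.57)·(0.0054)) = 12300
ΔG = RT ln(Q_p/K_p) = (8.314 J mol⁻¹ K⁻¹)(1200 K) × ln(12300/2200)
   = (9.977 kJ/mol)(1.721) = 17.2 kJ/mol
ΔG > 0, so the forward reaction is non-spontaneous (proceeds in reverse).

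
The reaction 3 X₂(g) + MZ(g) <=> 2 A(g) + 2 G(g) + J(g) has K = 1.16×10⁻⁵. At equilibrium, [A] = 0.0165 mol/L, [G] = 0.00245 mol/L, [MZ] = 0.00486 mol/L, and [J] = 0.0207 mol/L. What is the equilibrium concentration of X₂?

At equilibrium, K = [A]²·[G]²·[J] / ([X₂]³·[MZ]) = 1.16×10⁻⁵.
(0.0165)²·(0.00245)²·(0.0207) / (([X₂])³·(0.00486)) = 1.16×10⁻⁵
[X₂]³ = 6.00×10⁻⁴ ⇒ [X₂] = 0.0843 mol/L

[X₂] = 0.0843 mol/L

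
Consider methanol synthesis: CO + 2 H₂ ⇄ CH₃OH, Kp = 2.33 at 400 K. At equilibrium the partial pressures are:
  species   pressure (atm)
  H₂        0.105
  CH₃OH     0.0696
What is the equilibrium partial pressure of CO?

At equilibrium, Kp = P(CH₃OH) / (P(CO)·P(H₂)²) = 2.33.
(0.0696) / ((P(CO))·(0.105)²) = 2.33
P(CO) = 2.71 atm

P(CO) = 2.71 atm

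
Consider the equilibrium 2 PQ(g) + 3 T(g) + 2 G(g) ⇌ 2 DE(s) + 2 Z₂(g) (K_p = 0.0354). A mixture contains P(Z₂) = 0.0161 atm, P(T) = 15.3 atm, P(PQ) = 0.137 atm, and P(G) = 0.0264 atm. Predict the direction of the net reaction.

(DE is a pure solid — omitted from Q_p.)
Q_p = P(Z₂)² / (P(PQ)²·P(T)³·P(G)²) = (0.0161)² / ((0.137)²·(15.3)³·(0.0264)²) = 0.00553
Q_p = 0.00553 < K_p = 0.0354, so the forward reaction proceeds.

toward products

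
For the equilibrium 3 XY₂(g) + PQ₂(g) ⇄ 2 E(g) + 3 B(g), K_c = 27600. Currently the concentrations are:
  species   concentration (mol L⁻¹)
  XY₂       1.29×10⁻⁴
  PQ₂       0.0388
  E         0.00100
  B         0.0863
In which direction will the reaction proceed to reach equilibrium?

to the right

Q_c = [E]²·[B]³ / ([XY₂]³·[PQ₂]) = (0.00100)²·(0.0863)³ / ((1.29×10⁻⁴)³·(0.0388)) = 7720
Q_c = 7720 < K_c = 27600, so the forward reaction proceeds.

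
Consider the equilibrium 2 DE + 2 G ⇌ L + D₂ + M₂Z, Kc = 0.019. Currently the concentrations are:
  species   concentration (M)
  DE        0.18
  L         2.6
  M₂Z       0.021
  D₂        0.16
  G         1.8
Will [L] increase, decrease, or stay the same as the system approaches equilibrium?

Qc = [L]·[D₂]·[M₂Z] / ([DE]²·[G]²) = (2.6)·(0.16)·(0.021) / ((0.18)²·(1.8)²) = 0.083
Qc = 0.083 > Kc = 0.019: net reverse reaction.
L is a product, so it decreases.

decrease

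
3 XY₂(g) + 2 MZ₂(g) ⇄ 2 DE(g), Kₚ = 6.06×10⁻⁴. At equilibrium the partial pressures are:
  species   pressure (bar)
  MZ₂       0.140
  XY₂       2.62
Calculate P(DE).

At equilibrium, Kₚ = P(DE)² / (P(XY₂)³·P(MZ₂)²) = 6.06×10⁻⁴.
(P(DE))² / ((2.62)³·(0.140)²) = 6.06×10⁻⁴
P(DE)² = 2.14×10⁻⁴ ⇒ P(DE) = 0.0146 bar

P(DE) = 0.0146 bar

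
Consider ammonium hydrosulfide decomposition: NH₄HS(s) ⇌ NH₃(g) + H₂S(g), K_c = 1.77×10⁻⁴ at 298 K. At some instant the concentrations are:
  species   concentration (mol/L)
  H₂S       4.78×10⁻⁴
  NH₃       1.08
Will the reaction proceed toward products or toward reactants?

(NH₄HS is a pure solid — omitted from Q_c.)
Q_c = [NH₃]·[H₂S] = (1.08)·(4.78×10⁻⁴) = 5.16×10⁻⁴
Q_c = 5.16×10⁻⁴ > K_c = 1.77×10⁻⁴, so the reverse reaction proceeds.

reverse (toward reactants)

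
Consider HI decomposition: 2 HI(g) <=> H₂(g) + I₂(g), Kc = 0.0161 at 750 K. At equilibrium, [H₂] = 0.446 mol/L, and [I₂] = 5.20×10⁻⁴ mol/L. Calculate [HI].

[HI] = 0.120 mol/L

At equilibrium, Kc = [H₂]·[I₂] / [HI]² = 0.0161.
(0.446)·(5.20×10⁻⁴) / ([HI])² = 0.0161
[HI]² = 0.0144 ⇒ [HI] = 0.120 mol/L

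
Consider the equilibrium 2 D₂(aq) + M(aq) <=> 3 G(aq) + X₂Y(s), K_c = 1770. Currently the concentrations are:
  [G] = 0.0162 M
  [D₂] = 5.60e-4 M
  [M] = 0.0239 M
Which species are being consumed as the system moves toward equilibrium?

(X₂Y is a pure solid — omitted from Q_c.)
Q_c = [G]³ / ([D₂]²·[M]) = (0.0162)³ / ((5.60e-4)²·(0.0239)) = 567
Q_c = 567 < K_c = 1770: net forward reaction.

D₂, M (reactants)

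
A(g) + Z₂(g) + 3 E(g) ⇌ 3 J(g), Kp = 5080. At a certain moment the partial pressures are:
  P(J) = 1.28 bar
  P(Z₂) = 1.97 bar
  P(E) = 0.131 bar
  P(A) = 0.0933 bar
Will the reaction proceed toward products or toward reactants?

no net change (already at equilibrium)

Qp = P(J)³ / (P(A)·P(Z₂)·P(E)³) = (1.28)³ / ((0.0933)·(1.97)·(0.131)³) = 5080
Qp = 5080 = Kp, so the system is already at equilibrium.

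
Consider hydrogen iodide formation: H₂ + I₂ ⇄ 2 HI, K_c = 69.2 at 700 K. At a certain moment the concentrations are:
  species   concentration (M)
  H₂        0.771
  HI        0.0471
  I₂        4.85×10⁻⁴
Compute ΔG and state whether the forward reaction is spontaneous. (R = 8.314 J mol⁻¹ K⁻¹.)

Q_c = [HI]² / ([H₂]·[I₂]) = (0.0471)² / ((0.771)·(4.85×10⁻⁴)) = 5.93
ΔG = RT ln(Q_c/K_c) = (8.314 J mol⁻¹ K⁻¹)(700 K) × ln(5.93/69.2)
   = (5.820 kJ/mol)(-2.457) = -14.3 kJ/mol
ΔG < 0, so the forward reaction is spontaneous (proceeds forward).

ΔG = -14.3 kJ/mol; the forward reaction is spontaneous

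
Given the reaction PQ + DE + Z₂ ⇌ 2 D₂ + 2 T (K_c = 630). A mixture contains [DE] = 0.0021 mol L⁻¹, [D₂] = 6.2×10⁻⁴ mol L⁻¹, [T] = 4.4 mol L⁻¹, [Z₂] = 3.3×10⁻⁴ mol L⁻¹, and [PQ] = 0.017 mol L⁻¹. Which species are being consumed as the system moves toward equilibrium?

Q_c = [D₂]²·[T]² / ([PQ]·[DE]·[Z₂]) = (6.2×10⁻⁴)²·(4.4)² / ((0.017)·(0.0021)·(3.3×10⁻⁴)) = 630
Q_c = 630 = K_c; the system is at equilibrium.

none (at equilibrium)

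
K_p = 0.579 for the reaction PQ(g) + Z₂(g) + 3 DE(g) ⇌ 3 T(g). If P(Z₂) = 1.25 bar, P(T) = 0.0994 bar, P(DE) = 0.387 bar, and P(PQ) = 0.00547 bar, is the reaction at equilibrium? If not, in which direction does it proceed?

Q_p = P(T)³ / (P(PQ)·P(Z₂)·P(DE)³) = (0.0994)³ / ((0.00547)·(1.25)·(0.387)³) = 2.48
Q_p = 2.48 > K_p = 0.579, so the reverse reaction proceeds.

toward reactants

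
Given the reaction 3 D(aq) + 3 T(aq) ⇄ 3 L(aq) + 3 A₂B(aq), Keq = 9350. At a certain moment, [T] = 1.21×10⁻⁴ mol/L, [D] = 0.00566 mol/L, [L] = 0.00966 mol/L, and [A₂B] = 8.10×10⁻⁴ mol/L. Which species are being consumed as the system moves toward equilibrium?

D, T (reactants)

Q = [L]³·[A₂B]³ / ([D]³·[T]³) = (0.00966)³·(8.10×10⁻⁴)³ / ((0.00566)³·(1.21×10⁻⁴)³) = 1490
Q = 1490 < Keq = 9350: net forward reaction.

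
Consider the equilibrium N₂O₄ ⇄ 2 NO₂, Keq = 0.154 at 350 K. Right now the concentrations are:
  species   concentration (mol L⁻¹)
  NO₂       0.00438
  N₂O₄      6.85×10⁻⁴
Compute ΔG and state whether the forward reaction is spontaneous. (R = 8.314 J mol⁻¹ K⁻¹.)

Q = [NO₂]² / [N₂O₄] = (0.00438)² / (6.85×10⁻⁴) = 0.0280
ΔG = RT ln(Q/Keq) = (8.314 J mol⁻¹ K⁻¹)(350 K) × ln(0.0280/0.154)
   = (2.910 kJ/mol)(-1.705) = -4.96 kJ/mol
ΔG < 0, so the forward reaction is spontaneous (proceeds forward).

ΔG = -4.96 kJ/mol; the forward reaction is spontaneous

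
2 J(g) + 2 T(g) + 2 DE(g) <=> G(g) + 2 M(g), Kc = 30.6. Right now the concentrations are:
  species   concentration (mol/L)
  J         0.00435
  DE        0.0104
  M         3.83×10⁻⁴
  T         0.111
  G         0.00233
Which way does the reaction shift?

Qc = [G]·[M]² / ([J]²·[T]²·[DE]²) = (0.00233)·(3.83×10⁻⁴)² / ((0.00435)²·(0.111)²·(0.0104)²) = 13.6
Qc = 13.6 < Kc = 30.6, so the forward reaction proceeds.

forward (toward products)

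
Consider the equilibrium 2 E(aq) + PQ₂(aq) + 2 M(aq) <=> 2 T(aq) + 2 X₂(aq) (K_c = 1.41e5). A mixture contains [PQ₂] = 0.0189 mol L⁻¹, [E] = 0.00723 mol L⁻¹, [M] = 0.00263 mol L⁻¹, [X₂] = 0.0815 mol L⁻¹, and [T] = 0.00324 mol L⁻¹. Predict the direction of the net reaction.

in the forward direction

Q_c = [T]²·[X₂]² / ([E]²·[PQ₂]·[M]²) = (0.00324)²·(0.0815)² / ((0.00723)²·(0.0189)·(0.00263)²) = 10200
Q_c = 10200 < K_c = 1.41e5, so the forward reaction proceeds.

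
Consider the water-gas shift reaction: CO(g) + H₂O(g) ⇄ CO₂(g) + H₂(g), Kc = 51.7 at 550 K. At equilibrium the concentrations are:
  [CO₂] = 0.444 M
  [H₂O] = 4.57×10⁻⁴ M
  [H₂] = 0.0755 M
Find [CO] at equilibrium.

At equilibrium, Kc = [CO₂]·[H₂] / ([CO]·[H₂O]) = 51.7.
(0.444)·(0.0755) / (([CO])·(4.57×10⁻⁴)) = 51.7
[CO] = 1.42 M

[CO] = 1.42 M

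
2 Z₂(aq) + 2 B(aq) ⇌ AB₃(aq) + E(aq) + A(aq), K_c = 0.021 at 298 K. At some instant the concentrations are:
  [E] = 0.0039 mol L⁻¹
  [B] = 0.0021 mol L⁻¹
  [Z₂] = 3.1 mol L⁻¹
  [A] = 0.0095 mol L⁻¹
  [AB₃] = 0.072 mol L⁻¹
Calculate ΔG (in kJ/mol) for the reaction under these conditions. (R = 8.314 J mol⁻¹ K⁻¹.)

ΔG = 2.72 kJ/mol

Q_c = [AB₃]·[E]·[A] / ([Z₂]²·[B]²) = (0.072)·(0.0039)·(0.0095) / ((3.1)²·(0.0021)²) = 0.0629
ΔG = RT ln(Q_c/K_c) = (8.314 J mol⁻¹ K⁻¹)(298 K) × ln(0.0629/0.021)
   = (2.478 kJ/mol)(1.097) = 2.72 kJ/mol
ΔG > 0, so the forward reaction is non-spontaneous (proceeds in reverse).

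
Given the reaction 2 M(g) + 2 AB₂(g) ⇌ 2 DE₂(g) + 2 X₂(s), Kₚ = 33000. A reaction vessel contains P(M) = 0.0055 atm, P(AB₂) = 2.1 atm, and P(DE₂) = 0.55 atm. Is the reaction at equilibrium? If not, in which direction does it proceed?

(X₂ is a pure solid — omitted from Qₚ.)
Qₚ = P(DE₂)² / (P(M)²·P(AB₂)²) = (0.55)² / ((0.0055)²·(2.1)²) = 2300
Qₚ = 2300 < Kₚ = 33000, so the forward reaction proceeds.

toward products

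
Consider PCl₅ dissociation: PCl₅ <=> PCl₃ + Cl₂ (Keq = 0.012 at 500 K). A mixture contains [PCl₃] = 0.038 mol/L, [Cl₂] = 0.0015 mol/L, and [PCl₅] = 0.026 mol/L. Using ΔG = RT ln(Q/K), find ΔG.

ΔG = -7.07 kJ/mol

Q = [PCl₃]·[Cl₂] / [PCl₅] = (0.038)·(0.0015) / (0.026) = 0.00219
ΔG = RT ln(Q/Keq) = (8.314 J mol⁻¹ K⁻¹)(500 K) × ln(0.00219/0.012)
   = (4.157 kJ/mol)(-1.701) = -7.07 kJ/mol
ΔG < 0, so the forward reaction is spontaneous (proceeds forward).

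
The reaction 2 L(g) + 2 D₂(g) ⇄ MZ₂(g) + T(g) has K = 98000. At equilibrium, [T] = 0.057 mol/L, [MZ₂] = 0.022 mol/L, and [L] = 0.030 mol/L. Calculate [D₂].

At equilibrium, K = [MZ₂]·[T] / ([L]²·[D₂]²) = 98000.
(0.022)·(0.057) / ((0.030)²·([D₂])²) = 98000
[D₂]² = 1.42e-5 ⇒ [D₂] = 0.0038 mol/L

[D₂] = 0.0038 mol/L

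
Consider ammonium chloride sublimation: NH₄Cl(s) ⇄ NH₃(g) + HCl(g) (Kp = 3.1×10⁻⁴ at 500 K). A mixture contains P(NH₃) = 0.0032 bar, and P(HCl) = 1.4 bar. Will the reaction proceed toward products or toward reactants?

(NH₄Cl is a pure solid — omitted from Qp.)
Qp = P(NH₃)·P(HCl) = (0.0032)·(1.4) = 0.0045
Qp = 0.0045 > Kp = 3.1×10⁻⁴, so the reverse reaction proceeds.

to the left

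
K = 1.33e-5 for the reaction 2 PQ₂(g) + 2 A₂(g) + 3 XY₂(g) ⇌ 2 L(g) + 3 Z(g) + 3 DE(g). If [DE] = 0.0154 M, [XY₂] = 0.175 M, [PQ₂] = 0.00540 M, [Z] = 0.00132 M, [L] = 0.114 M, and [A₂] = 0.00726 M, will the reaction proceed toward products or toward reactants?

Q = [L]²·[Z]³·[DE]³ / ([PQ₂]²·[A₂]²·[XY₂]³) = (0.114)²·(0.00132)³·(0.0154)³ / ((0.00540)²·(0.00726)²·(0.175)³) = 1.33e-5
Q = 1.33e-5 = K, so the system is already at equilibrium.

neither direction; the system is at equilibrium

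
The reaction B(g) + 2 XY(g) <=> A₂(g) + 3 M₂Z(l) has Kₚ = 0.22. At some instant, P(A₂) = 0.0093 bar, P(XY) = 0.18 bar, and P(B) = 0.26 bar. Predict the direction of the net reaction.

toward reactants

(M₂Z is a pure liquid — omitted from Qₚ.)
Qₚ = P(A₂) / (P(B)·P(XY)²) = (0.0093) / ((0.26)·(0.18)²) = 1.1
Qₚ = 1.1 > Kₚ = 0.22, so the reverse reaction proceeds.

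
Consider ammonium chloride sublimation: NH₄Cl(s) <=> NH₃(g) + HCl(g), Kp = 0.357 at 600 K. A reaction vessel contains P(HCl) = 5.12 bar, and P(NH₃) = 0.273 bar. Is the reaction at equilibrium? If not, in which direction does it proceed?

(NH₄Cl is a pure solid — omitted from Qp.)
Qp = P(NH₃)·P(HCl) = (0.273)·(5.12) = 1.40
Qp = 1.40 > Kp = 0.357, so the reverse reaction proceeds.

reverse (toward reactants)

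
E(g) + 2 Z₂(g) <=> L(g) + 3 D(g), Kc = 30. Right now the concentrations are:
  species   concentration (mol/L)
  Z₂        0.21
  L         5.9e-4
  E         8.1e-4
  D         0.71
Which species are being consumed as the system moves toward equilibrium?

E, Z₂ (reactants)

Qc = [L]·[D]³ / ([E]·[Z₂]²) = (5.9e-4)·(0.71)³ / ((8.1e-4)·(0.21)²) = 5.9
Qc = 5.9 < Kc = 30: net forward reaction.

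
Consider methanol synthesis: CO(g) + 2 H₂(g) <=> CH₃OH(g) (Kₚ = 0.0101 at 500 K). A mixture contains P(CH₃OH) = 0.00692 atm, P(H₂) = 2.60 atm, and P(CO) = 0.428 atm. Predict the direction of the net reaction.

Qₚ = P(CH₃OH) / (P(CO)·P(H₂)²) = (0.00692) / ((0.428)·(2.60)²) = 0.00239
Qₚ = 0.00239 < Kₚ = 0.0101, so the forward reaction proceeds.

in the forward direction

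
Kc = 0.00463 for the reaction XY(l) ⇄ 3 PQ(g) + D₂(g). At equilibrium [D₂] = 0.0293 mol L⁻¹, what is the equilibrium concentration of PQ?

(XY is a pure liquid — omitted from Kc.)
At equilibrium, Kc = [PQ]³·[D₂] = 0.00463.
([PQ])³·(0.0293) = 0.00463
[PQ]³ = 0.158 ⇒ [PQ] = 0.541 mol L⁻¹

[PQ] = 0.541 mol L⁻¹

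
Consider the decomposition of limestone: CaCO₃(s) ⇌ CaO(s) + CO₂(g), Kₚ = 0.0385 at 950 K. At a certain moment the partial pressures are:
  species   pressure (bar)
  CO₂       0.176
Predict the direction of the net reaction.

(CaCO₃, CaO are pure solids — omitted from Qₚ.)
Qₚ = P(CO₂) = 0.176
Qₚ = 0.176 > Kₚ = 0.0385, so the reverse reaction proceeds.

to the left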